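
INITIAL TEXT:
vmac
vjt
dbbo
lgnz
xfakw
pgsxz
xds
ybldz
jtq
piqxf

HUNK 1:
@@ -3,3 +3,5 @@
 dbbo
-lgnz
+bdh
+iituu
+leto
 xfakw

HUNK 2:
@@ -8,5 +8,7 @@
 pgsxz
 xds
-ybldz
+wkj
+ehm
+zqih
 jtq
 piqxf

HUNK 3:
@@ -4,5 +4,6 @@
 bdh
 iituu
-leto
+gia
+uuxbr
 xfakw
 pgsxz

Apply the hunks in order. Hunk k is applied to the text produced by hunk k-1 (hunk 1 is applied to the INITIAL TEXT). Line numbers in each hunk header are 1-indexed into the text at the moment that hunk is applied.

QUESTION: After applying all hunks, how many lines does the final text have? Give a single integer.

Answer: 15

Derivation:
Hunk 1: at line 3 remove [lgnz] add [bdh,iituu,leto] -> 12 lines: vmac vjt dbbo bdh iituu leto xfakw pgsxz xds ybldz jtq piqxf
Hunk 2: at line 8 remove [ybldz] add [wkj,ehm,zqih] -> 14 lines: vmac vjt dbbo bdh iituu leto xfakw pgsxz xds wkj ehm zqih jtq piqxf
Hunk 3: at line 4 remove [leto] add [gia,uuxbr] -> 15 lines: vmac vjt dbbo bdh iituu gia uuxbr xfakw pgsxz xds wkj ehm zqih jtq piqxf
Final line count: 15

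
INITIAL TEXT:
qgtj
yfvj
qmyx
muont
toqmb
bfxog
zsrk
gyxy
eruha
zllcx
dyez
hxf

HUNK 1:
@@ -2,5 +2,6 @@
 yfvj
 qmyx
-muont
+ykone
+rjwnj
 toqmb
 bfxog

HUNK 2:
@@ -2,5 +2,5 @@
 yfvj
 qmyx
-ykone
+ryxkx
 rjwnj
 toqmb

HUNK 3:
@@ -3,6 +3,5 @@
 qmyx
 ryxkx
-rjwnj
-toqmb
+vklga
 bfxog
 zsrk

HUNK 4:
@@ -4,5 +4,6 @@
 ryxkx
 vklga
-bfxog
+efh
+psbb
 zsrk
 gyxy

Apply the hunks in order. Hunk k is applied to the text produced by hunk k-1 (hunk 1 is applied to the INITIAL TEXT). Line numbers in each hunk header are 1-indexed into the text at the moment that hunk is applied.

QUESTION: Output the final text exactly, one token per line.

Answer: qgtj
yfvj
qmyx
ryxkx
vklga
efh
psbb
zsrk
gyxy
eruha
zllcx
dyez
hxf

Derivation:
Hunk 1: at line 2 remove [muont] add [ykone,rjwnj] -> 13 lines: qgtj yfvj qmyx ykone rjwnj toqmb bfxog zsrk gyxy eruha zllcx dyez hxf
Hunk 2: at line 2 remove [ykone] add [ryxkx] -> 13 lines: qgtj yfvj qmyx ryxkx rjwnj toqmb bfxog zsrk gyxy eruha zllcx dyez hxf
Hunk 3: at line 3 remove [rjwnj,toqmb] add [vklga] -> 12 lines: qgtj yfvj qmyx ryxkx vklga bfxog zsrk gyxy eruha zllcx dyez hxf
Hunk 4: at line 4 remove [bfxog] add [efh,psbb] -> 13 lines: qgtj yfvj qmyx ryxkx vklga efh psbb zsrk gyxy eruha zllcx dyez hxf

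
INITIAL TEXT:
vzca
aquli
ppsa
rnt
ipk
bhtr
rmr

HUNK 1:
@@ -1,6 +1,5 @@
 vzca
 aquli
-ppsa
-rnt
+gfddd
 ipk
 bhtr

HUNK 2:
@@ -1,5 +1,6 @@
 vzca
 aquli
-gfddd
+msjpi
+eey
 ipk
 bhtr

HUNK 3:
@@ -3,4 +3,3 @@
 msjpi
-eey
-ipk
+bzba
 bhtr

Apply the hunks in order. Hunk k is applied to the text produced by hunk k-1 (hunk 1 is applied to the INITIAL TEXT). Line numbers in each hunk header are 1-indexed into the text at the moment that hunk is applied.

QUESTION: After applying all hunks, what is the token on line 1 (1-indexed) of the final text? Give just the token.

Answer: vzca

Derivation:
Hunk 1: at line 1 remove [ppsa,rnt] add [gfddd] -> 6 lines: vzca aquli gfddd ipk bhtr rmr
Hunk 2: at line 1 remove [gfddd] add [msjpi,eey] -> 7 lines: vzca aquli msjpi eey ipk bhtr rmr
Hunk 3: at line 3 remove [eey,ipk] add [bzba] -> 6 lines: vzca aquli msjpi bzba bhtr rmr
Final line 1: vzca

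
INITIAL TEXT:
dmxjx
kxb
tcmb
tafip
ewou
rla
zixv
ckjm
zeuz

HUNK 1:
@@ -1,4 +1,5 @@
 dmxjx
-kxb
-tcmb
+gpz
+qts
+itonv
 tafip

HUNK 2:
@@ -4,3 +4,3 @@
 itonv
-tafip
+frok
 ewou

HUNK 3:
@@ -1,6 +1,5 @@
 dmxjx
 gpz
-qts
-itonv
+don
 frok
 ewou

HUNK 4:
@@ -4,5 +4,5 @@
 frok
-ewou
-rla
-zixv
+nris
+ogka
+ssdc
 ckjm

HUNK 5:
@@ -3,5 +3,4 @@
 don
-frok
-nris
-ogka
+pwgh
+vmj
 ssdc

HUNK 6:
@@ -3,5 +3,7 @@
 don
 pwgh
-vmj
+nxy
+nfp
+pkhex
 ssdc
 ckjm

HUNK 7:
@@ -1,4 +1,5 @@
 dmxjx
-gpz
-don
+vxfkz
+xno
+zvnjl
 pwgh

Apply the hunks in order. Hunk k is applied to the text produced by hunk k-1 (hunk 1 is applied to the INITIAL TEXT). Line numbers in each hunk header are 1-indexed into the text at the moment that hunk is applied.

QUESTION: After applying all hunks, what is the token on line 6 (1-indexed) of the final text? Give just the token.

Hunk 1: at line 1 remove [kxb,tcmb] add [gpz,qts,itonv] -> 10 lines: dmxjx gpz qts itonv tafip ewou rla zixv ckjm zeuz
Hunk 2: at line 4 remove [tafip] add [frok] -> 10 lines: dmxjx gpz qts itonv frok ewou rla zixv ckjm zeuz
Hunk 3: at line 1 remove [qts,itonv] add [don] -> 9 lines: dmxjx gpz don frok ewou rla zixv ckjm zeuz
Hunk 4: at line 4 remove [ewou,rla,zixv] add [nris,ogka,ssdc] -> 9 lines: dmxjx gpz don frok nris ogka ssdc ckjm zeuz
Hunk 5: at line 3 remove [frok,nris,ogka] add [pwgh,vmj] -> 8 lines: dmxjx gpz don pwgh vmj ssdc ckjm zeuz
Hunk 6: at line 3 remove [vmj] add [nxy,nfp,pkhex] -> 10 lines: dmxjx gpz don pwgh nxy nfp pkhex ssdc ckjm zeuz
Hunk 7: at line 1 remove [gpz,don] add [vxfkz,xno,zvnjl] -> 11 lines: dmxjx vxfkz xno zvnjl pwgh nxy nfp pkhex ssdc ckjm zeuz
Final line 6: nxy

Answer: nxy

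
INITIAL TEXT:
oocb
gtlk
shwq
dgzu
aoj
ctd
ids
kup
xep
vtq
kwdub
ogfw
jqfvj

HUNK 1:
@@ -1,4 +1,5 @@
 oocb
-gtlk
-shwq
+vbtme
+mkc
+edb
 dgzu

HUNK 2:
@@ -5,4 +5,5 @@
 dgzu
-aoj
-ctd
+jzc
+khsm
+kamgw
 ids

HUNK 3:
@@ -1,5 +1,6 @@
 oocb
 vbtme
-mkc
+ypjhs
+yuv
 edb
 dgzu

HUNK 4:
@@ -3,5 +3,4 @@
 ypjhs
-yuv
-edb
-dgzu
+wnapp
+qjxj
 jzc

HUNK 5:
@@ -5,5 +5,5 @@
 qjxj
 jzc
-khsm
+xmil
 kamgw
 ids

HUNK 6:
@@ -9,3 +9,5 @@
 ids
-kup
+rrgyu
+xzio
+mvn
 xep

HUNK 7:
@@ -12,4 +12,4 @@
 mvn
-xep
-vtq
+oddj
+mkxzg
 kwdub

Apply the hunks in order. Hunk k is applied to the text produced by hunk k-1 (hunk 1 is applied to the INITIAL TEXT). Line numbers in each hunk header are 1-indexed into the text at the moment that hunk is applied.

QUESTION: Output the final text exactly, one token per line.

Answer: oocb
vbtme
ypjhs
wnapp
qjxj
jzc
xmil
kamgw
ids
rrgyu
xzio
mvn
oddj
mkxzg
kwdub
ogfw
jqfvj

Derivation:
Hunk 1: at line 1 remove [gtlk,shwq] add [vbtme,mkc,edb] -> 14 lines: oocb vbtme mkc edb dgzu aoj ctd ids kup xep vtq kwdub ogfw jqfvj
Hunk 2: at line 5 remove [aoj,ctd] add [jzc,khsm,kamgw] -> 15 lines: oocb vbtme mkc edb dgzu jzc khsm kamgw ids kup xep vtq kwdub ogfw jqfvj
Hunk 3: at line 1 remove [mkc] add [ypjhs,yuv] -> 16 lines: oocb vbtme ypjhs yuv edb dgzu jzc khsm kamgw ids kup xep vtq kwdub ogfw jqfvj
Hunk 4: at line 3 remove [yuv,edb,dgzu] add [wnapp,qjxj] -> 15 lines: oocb vbtme ypjhs wnapp qjxj jzc khsm kamgw ids kup xep vtq kwdub ogfw jqfvj
Hunk 5: at line 5 remove [khsm] add [xmil] -> 15 lines: oocb vbtme ypjhs wnapp qjxj jzc xmil kamgw ids kup xep vtq kwdub ogfw jqfvj
Hunk 6: at line 9 remove [kup] add [rrgyu,xzio,mvn] -> 17 lines: oocb vbtme ypjhs wnapp qjxj jzc xmil kamgw ids rrgyu xzio mvn xep vtq kwdub ogfw jqfvj
Hunk 7: at line 12 remove [xep,vtq] add [oddj,mkxzg] -> 17 lines: oocb vbtme ypjhs wnapp qjxj jzc xmil kamgw ids rrgyu xzio mvn oddj mkxzg kwdub ogfw jqfvj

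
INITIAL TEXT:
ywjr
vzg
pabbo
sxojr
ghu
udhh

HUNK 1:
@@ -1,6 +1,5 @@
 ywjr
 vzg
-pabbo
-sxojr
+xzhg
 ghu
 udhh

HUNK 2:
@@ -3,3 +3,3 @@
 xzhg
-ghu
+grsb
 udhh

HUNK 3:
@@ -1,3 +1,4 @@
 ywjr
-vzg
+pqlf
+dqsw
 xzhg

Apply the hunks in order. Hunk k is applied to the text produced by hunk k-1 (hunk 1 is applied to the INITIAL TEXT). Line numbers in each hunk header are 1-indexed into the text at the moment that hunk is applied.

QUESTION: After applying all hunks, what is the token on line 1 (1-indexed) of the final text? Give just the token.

Answer: ywjr

Derivation:
Hunk 1: at line 1 remove [pabbo,sxojr] add [xzhg] -> 5 lines: ywjr vzg xzhg ghu udhh
Hunk 2: at line 3 remove [ghu] add [grsb] -> 5 lines: ywjr vzg xzhg grsb udhh
Hunk 3: at line 1 remove [vzg] add [pqlf,dqsw] -> 6 lines: ywjr pqlf dqsw xzhg grsb udhh
Final line 1: ywjr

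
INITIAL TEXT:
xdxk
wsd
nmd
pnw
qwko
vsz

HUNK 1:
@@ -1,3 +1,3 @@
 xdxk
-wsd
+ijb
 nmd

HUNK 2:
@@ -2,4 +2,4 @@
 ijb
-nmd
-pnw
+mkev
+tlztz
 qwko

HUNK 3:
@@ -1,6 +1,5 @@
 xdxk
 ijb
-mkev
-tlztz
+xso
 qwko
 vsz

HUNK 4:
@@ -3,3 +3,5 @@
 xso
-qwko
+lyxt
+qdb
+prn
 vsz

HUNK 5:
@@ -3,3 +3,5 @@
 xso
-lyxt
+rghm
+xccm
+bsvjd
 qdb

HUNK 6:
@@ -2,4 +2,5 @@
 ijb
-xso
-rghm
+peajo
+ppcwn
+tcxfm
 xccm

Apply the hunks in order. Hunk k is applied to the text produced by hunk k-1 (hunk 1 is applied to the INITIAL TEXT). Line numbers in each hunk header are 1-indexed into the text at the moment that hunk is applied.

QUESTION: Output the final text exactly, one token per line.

Answer: xdxk
ijb
peajo
ppcwn
tcxfm
xccm
bsvjd
qdb
prn
vsz

Derivation:
Hunk 1: at line 1 remove [wsd] add [ijb] -> 6 lines: xdxk ijb nmd pnw qwko vsz
Hunk 2: at line 2 remove [nmd,pnw] add [mkev,tlztz] -> 6 lines: xdxk ijb mkev tlztz qwko vsz
Hunk 3: at line 1 remove [mkev,tlztz] add [xso] -> 5 lines: xdxk ijb xso qwko vsz
Hunk 4: at line 3 remove [qwko] add [lyxt,qdb,prn] -> 7 lines: xdxk ijb xso lyxt qdb prn vsz
Hunk 5: at line 3 remove [lyxt] add [rghm,xccm,bsvjd] -> 9 lines: xdxk ijb xso rghm xccm bsvjd qdb prn vsz
Hunk 6: at line 2 remove [xso,rghm] add [peajo,ppcwn,tcxfm] -> 10 lines: xdxk ijb peajo ppcwn tcxfm xccm bsvjd qdb prn vsz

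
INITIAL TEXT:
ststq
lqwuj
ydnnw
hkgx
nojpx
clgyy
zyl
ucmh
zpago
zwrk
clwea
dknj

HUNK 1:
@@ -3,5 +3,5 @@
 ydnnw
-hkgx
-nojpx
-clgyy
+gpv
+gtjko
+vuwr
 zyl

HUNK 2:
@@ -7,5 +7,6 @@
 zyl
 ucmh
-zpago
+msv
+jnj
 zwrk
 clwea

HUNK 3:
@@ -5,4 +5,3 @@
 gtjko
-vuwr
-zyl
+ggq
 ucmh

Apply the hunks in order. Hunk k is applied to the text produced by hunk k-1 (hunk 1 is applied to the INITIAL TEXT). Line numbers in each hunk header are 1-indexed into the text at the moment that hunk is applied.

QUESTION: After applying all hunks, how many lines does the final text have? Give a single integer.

Hunk 1: at line 3 remove [hkgx,nojpx,clgyy] add [gpv,gtjko,vuwr] -> 12 lines: ststq lqwuj ydnnw gpv gtjko vuwr zyl ucmh zpago zwrk clwea dknj
Hunk 2: at line 7 remove [zpago] add [msv,jnj] -> 13 lines: ststq lqwuj ydnnw gpv gtjko vuwr zyl ucmh msv jnj zwrk clwea dknj
Hunk 3: at line 5 remove [vuwr,zyl] add [ggq] -> 12 lines: ststq lqwuj ydnnw gpv gtjko ggq ucmh msv jnj zwrk clwea dknj
Final line count: 12

Answer: 12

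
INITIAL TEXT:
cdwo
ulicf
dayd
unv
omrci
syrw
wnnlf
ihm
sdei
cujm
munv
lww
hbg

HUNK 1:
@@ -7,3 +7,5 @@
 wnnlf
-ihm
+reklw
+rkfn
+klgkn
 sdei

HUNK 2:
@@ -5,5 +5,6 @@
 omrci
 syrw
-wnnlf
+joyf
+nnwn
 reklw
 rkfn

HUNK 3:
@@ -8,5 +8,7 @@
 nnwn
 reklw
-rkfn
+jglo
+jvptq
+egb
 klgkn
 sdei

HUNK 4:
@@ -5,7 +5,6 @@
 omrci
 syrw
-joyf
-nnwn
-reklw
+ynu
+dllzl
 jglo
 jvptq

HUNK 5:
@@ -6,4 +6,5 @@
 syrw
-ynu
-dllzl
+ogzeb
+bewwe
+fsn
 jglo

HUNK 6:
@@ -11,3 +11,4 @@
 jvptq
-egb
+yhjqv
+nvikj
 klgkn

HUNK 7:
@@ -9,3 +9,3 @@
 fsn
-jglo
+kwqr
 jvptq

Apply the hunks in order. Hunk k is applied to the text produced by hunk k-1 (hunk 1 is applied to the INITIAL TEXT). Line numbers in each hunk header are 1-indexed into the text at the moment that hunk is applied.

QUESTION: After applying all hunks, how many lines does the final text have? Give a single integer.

Hunk 1: at line 7 remove [ihm] add [reklw,rkfn,klgkn] -> 15 lines: cdwo ulicf dayd unv omrci syrw wnnlf reklw rkfn klgkn sdei cujm munv lww hbg
Hunk 2: at line 5 remove [wnnlf] add [joyf,nnwn] -> 16 lines: cdwo ulicf dayd unv omrci syrw joyf nnwn reklw rkfn klgkn sdei cujm munv lww hbg
Hunk 3: at line 8 remove [rkfn] add [jglo,jvptq,egb] -> 18 lines: cdwo ulicf dayd unv omrci syrw joyf nnwn reklw jglo jvptq egb klgkn sdei cujm munv lww hbg
Hunk 4: at line 5 remove [joyf,nnwn,reklw] add [ynu,dllzl] -> 17 lines: cdwo ulicf dayd unv omrci syrw ynu dllzl jglo jvptq egb klgkn sdei cujm munv lww hbg
Hunk 5: at line 6 remove [ynu,dllzl] add [ogzeb,bewwe,fsn] -> 18 lines: cdwo ulicf dayd unv omrci syrw ogzeb bewwe fsn jglo jvptq egb klgkn sdei cujm munv lww hbg
Hunk 6: at line 11 remove [egb] add [yhjqv,nvikj] -> 19 lines: cdwo ulicf dayd unv omrci syrw ogzeb bewwe fsn jglo jvptq yhjqv nvikj klgkn sdei cujm munv lww hbg
Hunk 7: at line 9 remove [jglo] add [kwqr] -> 19 lines: cdwo ulicf dayd unv omrci syrw ogzeb bewwe fsn kwqr jvptq yhjqv nvikj klgkn sdei cujm munv lww hbg
Final line count: 19

Answer: 19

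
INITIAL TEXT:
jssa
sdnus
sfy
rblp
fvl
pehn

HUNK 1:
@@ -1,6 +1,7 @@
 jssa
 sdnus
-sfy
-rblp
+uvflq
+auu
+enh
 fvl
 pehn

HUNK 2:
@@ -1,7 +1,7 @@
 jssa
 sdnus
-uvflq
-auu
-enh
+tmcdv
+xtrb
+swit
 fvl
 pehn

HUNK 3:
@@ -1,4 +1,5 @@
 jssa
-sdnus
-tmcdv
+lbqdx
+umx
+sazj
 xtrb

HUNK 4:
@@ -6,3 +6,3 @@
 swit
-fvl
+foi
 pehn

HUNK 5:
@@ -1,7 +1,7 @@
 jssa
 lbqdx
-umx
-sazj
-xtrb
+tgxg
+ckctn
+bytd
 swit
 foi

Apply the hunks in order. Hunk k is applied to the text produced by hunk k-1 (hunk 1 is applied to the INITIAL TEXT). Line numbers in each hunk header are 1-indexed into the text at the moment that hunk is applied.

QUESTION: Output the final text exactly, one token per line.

Answer: jssa
lbqdx
tgxg
ckctn
bytd
swit
foi
pehn

Derivation:
Hunk 1: at line 1 remove [sfy,rblp] add [uvflq,auu,enh] -> 7 lines: jssa sdnus uvflq auu enh fvl pehn
Hunk 2: at line 1 remove [uvflq,auu,enh] add [tmcdv,xtrb,swit] -> 7 lines: jssa sdnus tmcdv xtrb swit fvl pehn
Hunk 3: at line 1 remove [sdnus,tmcdv] add [lbqdx,umx,sazj] -> 8 lines: jssa lbqdx umx sazj xtrb swit fvl pehn
Hunk 4: at line 6 remove [fvl] add [foi] -> 8 lines: jssa lbqdx umx sazj xtrb swit foi pehn
Hunk 5: at line 1 remove [umx,sazj,xtrb] add [tgxg,ckctn,bytd] -> 8 lines: jssa lbqdx tgxg ckctn bytd swit foi pehn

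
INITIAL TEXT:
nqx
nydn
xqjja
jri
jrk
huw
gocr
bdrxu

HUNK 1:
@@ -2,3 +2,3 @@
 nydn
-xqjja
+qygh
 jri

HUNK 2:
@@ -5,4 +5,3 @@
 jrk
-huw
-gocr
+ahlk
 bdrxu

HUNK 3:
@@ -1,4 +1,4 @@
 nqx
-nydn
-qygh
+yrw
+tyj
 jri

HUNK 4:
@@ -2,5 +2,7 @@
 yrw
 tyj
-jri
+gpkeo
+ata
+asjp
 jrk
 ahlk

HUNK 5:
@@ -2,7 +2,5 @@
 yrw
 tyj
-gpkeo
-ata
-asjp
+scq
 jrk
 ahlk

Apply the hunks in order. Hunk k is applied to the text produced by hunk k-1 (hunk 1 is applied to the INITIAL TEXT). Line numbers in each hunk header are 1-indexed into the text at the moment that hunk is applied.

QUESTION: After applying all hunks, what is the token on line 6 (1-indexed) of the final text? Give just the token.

Hunk 1: at line 2 remove [xqjja] add [qygh] -> 8 lines: nqx nydn qygh jri jrk huw gocr bdrxu
Hunk 2: at line 5 remove [huw,gocr] add [ahlk] -> 7 lines: nqx nydn qygh jri jrk ahlk bdrxu
Hunk 3: at line 1 remove [nydn,qygh] add [yrw,tyj] -> 7 lines: nqx yrw tyj jri jrk ahlk bdrxu
Hunk 4: at line 2 remove [jri] add [gpkeo,ata,asjp] -> 9 lines: nqx yrw tyj gpkeo ata asjp jrk ahlk bdrxu
Hunk 5: at line 2 remove [gpkeo,ata,asjp] add [scq] -> 7 lines: nqx yrw tyj scq jrk ahlk bdrxu
Final line 6: ahlk

Answer: ahlk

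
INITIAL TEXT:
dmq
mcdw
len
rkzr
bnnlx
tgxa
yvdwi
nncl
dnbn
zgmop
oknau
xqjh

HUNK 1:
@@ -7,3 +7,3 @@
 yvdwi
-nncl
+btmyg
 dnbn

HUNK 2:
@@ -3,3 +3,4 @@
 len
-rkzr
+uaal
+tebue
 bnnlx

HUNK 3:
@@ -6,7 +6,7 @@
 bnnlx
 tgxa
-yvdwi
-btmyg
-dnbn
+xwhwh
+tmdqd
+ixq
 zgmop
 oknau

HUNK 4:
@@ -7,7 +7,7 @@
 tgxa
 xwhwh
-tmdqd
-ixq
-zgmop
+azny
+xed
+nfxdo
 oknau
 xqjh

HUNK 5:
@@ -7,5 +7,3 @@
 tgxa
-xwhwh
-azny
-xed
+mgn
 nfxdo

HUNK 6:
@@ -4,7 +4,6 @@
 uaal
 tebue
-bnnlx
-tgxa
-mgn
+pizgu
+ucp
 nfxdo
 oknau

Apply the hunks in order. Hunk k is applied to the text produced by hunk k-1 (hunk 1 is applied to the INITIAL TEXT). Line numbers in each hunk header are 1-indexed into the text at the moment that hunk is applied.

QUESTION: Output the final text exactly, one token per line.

Answer: dmq
mcdw
len
uaal
tebue
pizgu
ucp
nfxdo
oknau
xqjh

Derivation:
Hunk 1: at line 7 remove [nncl] add [btmyg] -> 12 lines: dmq mcdw len rkzr bnnlx tgxa yvdwi btmyg dnbn zgmop oknau xqjh
Hunk 2: at line 3 remove [rkzr] add [uaal,tebue] -> 13 lines: dmq mcdw len uaal tebue bnnlx tgxa yvdwi btmyg dnbn zgmop oknau xqjh
Hunk 3: at line 6 remove [yvdwi,btmyg,dnbn] add [xwhwh,tmdqd,ixq] -> 13 lines: dmq mcdw len uaal tebue bnnlx tgxa xwhwh tmdqd ixq zgmop oknau xqjh
Hunk 4: at line 7 remove [tmdqd,ixq,zgmop] add [azny,xed,nfxdo] -> 13 lines: dmq mcdw len uaal tebue bnnlx tgxa xwhwh azny xed nfxdo oknau xqjh
Hunk 5: at line 7 remove [xwhwh,azny,xed] add [mgn] -> 11 lines: dmq mcdw len uaal tebue bnnlx tgxa mgn nfxdo oknau xqjh
Hunk 6: at line 4 remove [bnnlx,tgxa,mgn] add [pizgu,ucp] -> 10 lines: dmq mcdw len uaal tebue pizgu ucp nfxdo oknau xqjh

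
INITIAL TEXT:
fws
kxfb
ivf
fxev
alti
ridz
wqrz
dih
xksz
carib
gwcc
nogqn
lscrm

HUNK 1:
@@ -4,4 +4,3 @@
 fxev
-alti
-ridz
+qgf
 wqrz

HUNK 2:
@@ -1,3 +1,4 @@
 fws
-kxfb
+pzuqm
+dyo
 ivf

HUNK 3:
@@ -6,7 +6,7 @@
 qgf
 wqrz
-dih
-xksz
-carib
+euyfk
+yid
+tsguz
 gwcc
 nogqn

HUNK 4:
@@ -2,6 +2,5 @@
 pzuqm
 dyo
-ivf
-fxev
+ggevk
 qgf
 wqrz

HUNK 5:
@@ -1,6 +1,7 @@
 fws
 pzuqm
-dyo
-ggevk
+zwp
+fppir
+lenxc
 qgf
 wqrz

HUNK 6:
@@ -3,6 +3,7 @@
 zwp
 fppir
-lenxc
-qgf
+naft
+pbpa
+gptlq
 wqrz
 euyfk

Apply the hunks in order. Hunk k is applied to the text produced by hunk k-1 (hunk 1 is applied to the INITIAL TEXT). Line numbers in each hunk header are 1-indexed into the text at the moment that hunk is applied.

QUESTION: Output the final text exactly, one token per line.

Hunk 1: at line 4 remove [alti,ridz] add [qgf] -> 12 lines: fws kxfb ivf fxev qgf wqrz dih xksz carib gwcc nogqn lscrm
Hunk 2: at line 1 remove [kxfb] add [pzuqm,dyo] -> 13 lines: fws pzuqm dyo ivf fxev qgf wqrz dih xksz carib gwcc nogqn lscrm
Hunk 3: at line 6 remove [dih,xksz,carib] add [euyfk,yid,tsguz] -> 13 lines: fws pzuqm dyo ivf fxev qgf wqrz euyfk yid tsguz gwcc nogqn lscrm
Hunk 4: at line 2 remove [ivf,fxev] add [ggevk] -> 12 lines: fws pzuqm dyo ggevk qgf wqrz euyfk yid tsguz gwcc nogqn lscrm
Hunk 5: at line 1 remove [dyo,ggevk] add [zwp,fppir,lenxc] -> 13 lines: fws pzuqm zwp fppir lenxc qgf wqrz euyfk yid tsguz gwcc nogqn lscrm
Hunk 6: at line 3 remove [lenxc,qgf] add [naft,pbpa,gptlq] -> 14 lines: fws pzuqm zwp fppir naft pbpa gptlq wqrz euyfk yid tsguz gwcc nogqn lscrm

Answer: fws
pzuqm
zwp
fppir
naft
pbpa
gptlq
wqrz
euyfk
yid
tsguz
gwcc
nogqn
lscrm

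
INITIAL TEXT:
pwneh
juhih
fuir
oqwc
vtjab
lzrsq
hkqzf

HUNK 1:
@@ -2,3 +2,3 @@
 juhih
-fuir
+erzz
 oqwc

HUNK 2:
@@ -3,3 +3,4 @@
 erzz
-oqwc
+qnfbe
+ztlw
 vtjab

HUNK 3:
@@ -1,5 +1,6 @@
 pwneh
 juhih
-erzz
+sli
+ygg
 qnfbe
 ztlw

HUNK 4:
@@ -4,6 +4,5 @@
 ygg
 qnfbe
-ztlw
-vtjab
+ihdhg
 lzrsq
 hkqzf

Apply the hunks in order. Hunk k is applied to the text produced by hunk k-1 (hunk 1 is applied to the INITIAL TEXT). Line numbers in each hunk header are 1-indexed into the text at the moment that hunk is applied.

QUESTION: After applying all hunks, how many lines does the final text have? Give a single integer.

Hunk 1: at line 2 remove [fuir] add [erzz] -> 7 lines: pwneh juhih erzz oqwc vtjab lzrsq hkqzf
Hunk 2: at line 3 remove [oqwc] add [qnfbe,ztlw] -> 8 lines: pwneh juhih erzz qnfbe ztlw vtjab lzrsq hkqzf
Hunk 3: at line 1 remove [erzz] add [sli,ygg] -> 9 lines: pwneh juhih sli ygg qnfbe ztlw vtjab lzrsq hkqzf
Hunk 4: at line 4 remove [ztlw,vtjab] add [ihdhg] -> 8 lines: pwneh juhih sli ygg qnfbe ihdhg lzrsq hkqzf
Final line count: 8

Answer: 8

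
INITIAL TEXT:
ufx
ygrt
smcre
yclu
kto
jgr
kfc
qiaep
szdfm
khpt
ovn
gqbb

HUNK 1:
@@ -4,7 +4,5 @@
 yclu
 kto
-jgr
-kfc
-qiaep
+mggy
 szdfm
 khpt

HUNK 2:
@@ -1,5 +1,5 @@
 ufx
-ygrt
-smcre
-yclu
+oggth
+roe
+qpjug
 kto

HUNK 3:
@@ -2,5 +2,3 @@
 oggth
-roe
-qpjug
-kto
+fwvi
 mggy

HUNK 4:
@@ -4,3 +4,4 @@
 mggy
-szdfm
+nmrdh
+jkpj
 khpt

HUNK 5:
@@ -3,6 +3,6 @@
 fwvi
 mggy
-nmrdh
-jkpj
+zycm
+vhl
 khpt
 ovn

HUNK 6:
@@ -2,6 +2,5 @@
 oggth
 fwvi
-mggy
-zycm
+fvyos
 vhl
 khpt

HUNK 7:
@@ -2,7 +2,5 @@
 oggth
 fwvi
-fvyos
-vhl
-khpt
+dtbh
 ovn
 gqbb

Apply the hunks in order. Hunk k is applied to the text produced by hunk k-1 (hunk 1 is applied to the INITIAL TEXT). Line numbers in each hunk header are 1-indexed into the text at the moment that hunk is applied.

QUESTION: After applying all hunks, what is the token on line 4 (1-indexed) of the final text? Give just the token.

Answer: dtbh

Derivation:
Hunk 1: at line 4 remove [jgr,kfc,qiaep] add [mggy] -> 10 lines: ufx ygrt smcre yclu kto mggy szdfm khpt ovn gqbb
Hunk 2: at line 1 remove [ygrt,smcre,yclu] add [oggth,roe,qpjug] -> 10 lines: ufx oggth roe qpjug kto mggy szdfm khpt ovn gqbb
Hunk 3: at line 2 remove [roe,qpjug,kto] add [fwvi] -> 8 lines: ufx oggth fwvi mggy szdfm khpt ovn gqbb
Hunk 4: at line 4 remove [szdfm] add [nmrdh,jkpj] -> 9 lines: ufx oggth fwvi mggy nmrdh jkpj khpt ovn gqbb
Hunk 5: at line 3 remove [nmrdh,jkpj] add [zycm,vhl] -> 9 lines: ufx oggth fwvi mggy zycm vhl khpt ovn gqbb
Hunk 6: at line 2 remove [mggy,zycm] add [fvyos] -> 8 lines: ufx oggth fwvi fvyos vhl khpt ovn gqbb
Hunk 7: at line 2 remove [fvyos,vhl,khpt] add [dtbh] -> 6 lines: ufx oggth fwvi dtbh ovn gqbb
Final line 4: dtbh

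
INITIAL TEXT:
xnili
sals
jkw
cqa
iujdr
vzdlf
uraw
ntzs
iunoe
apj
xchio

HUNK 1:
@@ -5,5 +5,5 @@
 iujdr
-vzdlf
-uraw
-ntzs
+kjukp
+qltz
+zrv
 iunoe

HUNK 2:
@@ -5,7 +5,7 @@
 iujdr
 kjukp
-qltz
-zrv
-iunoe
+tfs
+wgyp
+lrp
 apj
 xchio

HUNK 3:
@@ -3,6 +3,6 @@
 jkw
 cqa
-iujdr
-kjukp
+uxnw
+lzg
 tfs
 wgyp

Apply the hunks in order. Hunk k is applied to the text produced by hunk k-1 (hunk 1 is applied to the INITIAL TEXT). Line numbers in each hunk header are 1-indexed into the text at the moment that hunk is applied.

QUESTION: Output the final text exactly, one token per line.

Answer: xnili
sals
jkw
cqa
uxnw
lzg
tfs
wgyp
lrp
apj
xchio

Derivation:
Hunk 1: at line 5 remove [vzdlf,uraw,ntzs] add [kjukp,qltz,zrv] -> 11 lines: xnili sals jkw cqa iujdr kjukp qltz zrv iunoe apj xchio
Hunk 2: at line 5 remove [qltz,zrv,iunoe] add [tfs,wgyp,lrp] -> 11 lines: xnili sals jkw cqa iujdr kjukp tfs wgyp lrp apj xchio
Hunk 3: at line 3 remove [iujdr,kjukp] add [uxnw,lzg] -> 11 lines: xnili sals jkw cqa uxnw lzg tfs wgyp lrp apj xchio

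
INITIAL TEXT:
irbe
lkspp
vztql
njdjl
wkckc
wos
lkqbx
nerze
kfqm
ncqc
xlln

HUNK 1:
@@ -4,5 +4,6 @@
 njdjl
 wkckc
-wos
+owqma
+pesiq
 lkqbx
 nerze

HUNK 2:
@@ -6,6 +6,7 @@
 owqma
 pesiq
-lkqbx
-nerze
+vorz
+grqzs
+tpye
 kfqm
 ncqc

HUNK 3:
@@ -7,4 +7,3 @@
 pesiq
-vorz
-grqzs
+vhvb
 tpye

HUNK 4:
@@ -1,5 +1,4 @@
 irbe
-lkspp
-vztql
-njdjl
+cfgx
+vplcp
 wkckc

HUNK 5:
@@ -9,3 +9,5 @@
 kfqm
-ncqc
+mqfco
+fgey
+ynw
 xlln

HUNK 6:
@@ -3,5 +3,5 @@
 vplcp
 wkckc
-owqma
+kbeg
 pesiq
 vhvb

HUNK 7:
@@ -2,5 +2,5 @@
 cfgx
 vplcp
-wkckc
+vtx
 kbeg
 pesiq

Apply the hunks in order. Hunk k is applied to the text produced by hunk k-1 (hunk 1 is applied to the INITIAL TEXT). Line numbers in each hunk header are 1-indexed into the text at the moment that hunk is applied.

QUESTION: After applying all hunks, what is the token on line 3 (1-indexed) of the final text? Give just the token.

Hunk 1: at line 4 remove [wos] add [owqma,pesiq] -> 12 lines: irbe lkspp vztql njdjl wkckc owqma pesiq lkqbx nerze kfqm ncqc xlln
Hunk 2: at line 6 remove [lkqbx,nerze] add [vorz,grqzs,tpye] -> 13 lines: irbe lkspp vztql njdjl wkckc owqma pesiq vorz grqzs tpye kfqm ncqc xlln
Hunk 3: at line 7 remove [vorz,grqzs] add [vhvb] -> 12 lines: irbe lkspp vztql njdjl wkckc owqma pesiq vhvb tpye kfqm ncqc xlln
Hunk 4: at line 1 remove [lkspp,vztql,njdjl] add [cfgx,vplcp] -> 11 lines: irbe cfgx vplcp wkckc owqma pesiq vhvb tpye kfqm ncqc xlln
Hunk 5: at line 9 remove [ncqc] add [mqfco,fgey,ynw] -> 13 lines: irbe cfgx vplcp wkckc owqma pesiq vhvb tpye kfqm mqfco fgey ynw xlln
Hunk 6: at line 3 remove [owqma] add [kbeg] -> 13 lines: irbe cfgx vplcp wkckc kbeg pesiq vhvb tpye kfqm mqfco fgey ynw xlln
Hunk 7: at line 2 remove [wkckc] add [vtx] -> 13 lines: irbe cfgx vplcp vtx kbeg pesiq vhvb tpye kfqm mqfco fgey ynw xlln
Final line 3: vplcp

Answer: vplcp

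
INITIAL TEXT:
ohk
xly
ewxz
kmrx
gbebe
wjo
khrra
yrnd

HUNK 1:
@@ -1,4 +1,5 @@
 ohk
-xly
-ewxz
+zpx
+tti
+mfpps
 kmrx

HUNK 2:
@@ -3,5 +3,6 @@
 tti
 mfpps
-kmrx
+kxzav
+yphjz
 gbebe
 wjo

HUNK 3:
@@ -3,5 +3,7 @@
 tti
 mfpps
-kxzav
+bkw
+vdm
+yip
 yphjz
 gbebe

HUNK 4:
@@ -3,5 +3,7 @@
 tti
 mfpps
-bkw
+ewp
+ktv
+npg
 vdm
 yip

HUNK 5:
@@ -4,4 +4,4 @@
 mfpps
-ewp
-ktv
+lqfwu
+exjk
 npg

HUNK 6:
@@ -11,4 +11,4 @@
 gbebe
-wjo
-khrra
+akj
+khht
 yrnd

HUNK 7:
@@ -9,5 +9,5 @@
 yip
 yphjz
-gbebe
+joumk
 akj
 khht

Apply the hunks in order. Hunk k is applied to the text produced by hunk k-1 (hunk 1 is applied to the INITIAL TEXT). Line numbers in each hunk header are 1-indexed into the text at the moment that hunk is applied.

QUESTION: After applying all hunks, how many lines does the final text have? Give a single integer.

Answer: 14

Derivation:
Hunk 1: at line 1 remove [xly,ewxz] add [zpx,tti,mfpps] -> 9 lines: ohk zpx tti mfpps kmrx gbebe wjo khrra yrnd
Hunk 2: at line 3 remove [kmrx] add [kxzav,yphjz] -> 10 lines: ohk zpx tti mfpps kxzav yphjz gbebe wjo khrra yrnd
Hunk 3: at line 3 remove [kxzav] add [bkw,vdm,yip] -> 12 lines: ohk zpx tti mfpps bkw vdm yip yphjz gbebe wjo khrra yrnd
Hunk 4: at line 3 remove [bkw] add [ewp,ktv,npg] -> 14 lines: ohk zpx tti mfpps ewp ktv npg vdm yip yphjz gbebe wjo khrra yrnd
Hunk 5: at line 4 remove [ewp,ktv] add [lqfwu,exjk] -> 14 lines: ohk zpx tti mfpps lqfwu exjk npg vdm yip yphjz gbebe wjo khrra yrnd
Hunk 6: at line 11 remove [wjo,khrra] add [akj,khht] -> 14 lines: ohk zpx tti mfpps lqfwu exjk npg vdm yip yphjz gbebe akj khht yrnd
Hunk 7: at line 9 remove [gbebe] add [joumk] -> 14 lines: ohk zpx tti mfpps lqfwu exjk npg vdm yip yphjz joumk akj khht yrnd
Final line count: 14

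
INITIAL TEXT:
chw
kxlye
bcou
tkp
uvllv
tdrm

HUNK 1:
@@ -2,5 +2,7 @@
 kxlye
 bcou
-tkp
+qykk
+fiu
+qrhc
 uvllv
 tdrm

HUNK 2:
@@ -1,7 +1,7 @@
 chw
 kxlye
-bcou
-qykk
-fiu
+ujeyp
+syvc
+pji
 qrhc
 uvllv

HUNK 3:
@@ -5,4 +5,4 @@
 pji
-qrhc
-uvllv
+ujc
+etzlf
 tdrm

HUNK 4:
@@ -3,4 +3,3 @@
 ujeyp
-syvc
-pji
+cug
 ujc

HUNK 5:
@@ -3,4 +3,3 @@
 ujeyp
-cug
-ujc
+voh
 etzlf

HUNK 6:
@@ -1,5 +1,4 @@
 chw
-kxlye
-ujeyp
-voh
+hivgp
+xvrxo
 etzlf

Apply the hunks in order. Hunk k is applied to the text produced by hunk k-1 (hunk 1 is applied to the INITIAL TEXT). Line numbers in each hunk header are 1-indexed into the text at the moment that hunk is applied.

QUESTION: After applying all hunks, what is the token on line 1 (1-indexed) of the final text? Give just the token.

Answer: chw

Derivation:
Hunk 1: at line 2 remove [tkp] add [qykk,fiu,qrhc] -> 8 lines: chw kxlye bcou qykk fiu qrhc uvllv tdrm
Hunk 2: at line 1 remove [bcou,qykk,fiu] add [ujeyp,syvc,pji] -> 8 lines: chw kxlye ujeyp syvc pji qrhc uvllv tdrm
Hunk 3: at line 5 remove [qrhc,uvllv] add [ujc,etzlf] -> 8 lines: chw kxlye ujeyp syvc pji ujc etzlf tdrm
Hunk 4: at line 3 remove [syvc,pji] add [cug] -> 7 lines: chw kxlye ujeyp cug ujc etzlf tdrm
Hunk 5: at line 3 remove [cug,ujc] add [voh] -> 6 lines: chw kxlye ujeyp voh etzlf tdrm
Hunk 6: at line 1 remove [kxlye,ujeyp,voh] add [hivgp,xvrxo] -> 5 lines: chw hivgp xvrxo etzlf tdrm
Final line 1: chw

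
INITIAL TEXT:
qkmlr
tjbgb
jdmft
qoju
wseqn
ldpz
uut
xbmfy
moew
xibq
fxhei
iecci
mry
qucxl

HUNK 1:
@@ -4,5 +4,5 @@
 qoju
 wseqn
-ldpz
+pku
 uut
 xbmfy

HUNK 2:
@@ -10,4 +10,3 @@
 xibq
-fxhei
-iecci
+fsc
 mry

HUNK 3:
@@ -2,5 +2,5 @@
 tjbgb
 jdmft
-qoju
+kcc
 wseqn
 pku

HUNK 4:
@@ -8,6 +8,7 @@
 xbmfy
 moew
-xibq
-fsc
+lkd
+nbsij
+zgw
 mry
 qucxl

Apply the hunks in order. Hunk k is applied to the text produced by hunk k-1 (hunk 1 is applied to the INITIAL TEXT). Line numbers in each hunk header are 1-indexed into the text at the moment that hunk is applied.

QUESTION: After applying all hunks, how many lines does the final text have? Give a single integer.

Hunk 1: at line 4 remove [ldpz] add [pku] -> 14 lines: qkmlr tjbgb jdmft qoju wseqn pku uut xbmfy moew xibq fxhei iecci mry qucxl
Hunk 2: at line 10 remove [fxhei,iecci] add [fsc] -> 13 lines: qkmlr tjbgb jdmft qoju wseqn pku uut xbmfy moew xibq fsc mry qucxl
Hunk 3: at line 2 remove [qoju] add [kcc] -> 13 lines: qkmlr tjbgb jdmft kcc wseqn pku uut xbmfy moew xibq fsc mry qucxl
Hunk 4: at line 8 remove [xibq,fsc] add [lkd,nbsij,zgw] -> 14 lines: qkmlr tjbgb jdmft kcc wseqn pku uut xbmfy moew lkd nbsij zgw mry qucxl
Final line count: 14

Answer: 14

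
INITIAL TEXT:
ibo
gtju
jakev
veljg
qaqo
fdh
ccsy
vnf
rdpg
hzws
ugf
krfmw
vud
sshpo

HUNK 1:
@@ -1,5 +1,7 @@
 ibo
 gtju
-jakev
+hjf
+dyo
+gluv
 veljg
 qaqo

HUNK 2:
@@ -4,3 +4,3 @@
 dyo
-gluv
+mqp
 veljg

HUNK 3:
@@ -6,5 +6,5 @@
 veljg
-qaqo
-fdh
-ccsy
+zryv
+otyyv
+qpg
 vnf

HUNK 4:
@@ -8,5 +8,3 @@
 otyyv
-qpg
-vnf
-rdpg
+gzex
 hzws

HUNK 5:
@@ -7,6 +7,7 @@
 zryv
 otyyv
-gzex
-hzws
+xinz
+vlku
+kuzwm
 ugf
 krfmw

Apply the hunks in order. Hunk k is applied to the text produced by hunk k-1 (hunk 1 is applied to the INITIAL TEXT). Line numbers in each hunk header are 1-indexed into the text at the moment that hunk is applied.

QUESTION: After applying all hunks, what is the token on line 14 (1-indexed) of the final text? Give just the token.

Answer: vud

Derivation:
Hunk 1: at line 1 remove [jakev] add [hjf,dyo,gluv] -> 16 lines: ibo gtju hjf dyo gluv veljg qaqo fdh ccsy vnf rdpg hzws ugf krfmw vud sshpo
Hunk 2: at line 4 remove [gluv] add [mqp] -> 16 lines: ibo gtju hjf dyo mqp veljg qaqo fdh ccsy vnf rdpg hzws ugf krfmw vud sshpo
Hunk 3: at line 6 remove [qaqo,fdh,ccsy] add [zryv,otyyv,qpg] -> 16 lines: ibo gtju hjf dyo mqp veljg zryv otyyv qpg vnf rdpg hzws ugf krfmw vud sshpo
Hunk 4: at line 8 remove [qpg,vnf,rdpg] add [gzex] -> 14 lines: ibo gtju hjf dyo mqp veljg zryv otyyv gzex hzws ugf krfmw vud sshpo
Hunk 5: at line 7 remove [gzex,hzws] add [xinz,vlku,kuzwm] -> 15 lines: ibo gtju hjf dyo mqp veljg zryv otyyv xinz vlku kuzwm ugf krfmw vud sshpo
Final line 14: vud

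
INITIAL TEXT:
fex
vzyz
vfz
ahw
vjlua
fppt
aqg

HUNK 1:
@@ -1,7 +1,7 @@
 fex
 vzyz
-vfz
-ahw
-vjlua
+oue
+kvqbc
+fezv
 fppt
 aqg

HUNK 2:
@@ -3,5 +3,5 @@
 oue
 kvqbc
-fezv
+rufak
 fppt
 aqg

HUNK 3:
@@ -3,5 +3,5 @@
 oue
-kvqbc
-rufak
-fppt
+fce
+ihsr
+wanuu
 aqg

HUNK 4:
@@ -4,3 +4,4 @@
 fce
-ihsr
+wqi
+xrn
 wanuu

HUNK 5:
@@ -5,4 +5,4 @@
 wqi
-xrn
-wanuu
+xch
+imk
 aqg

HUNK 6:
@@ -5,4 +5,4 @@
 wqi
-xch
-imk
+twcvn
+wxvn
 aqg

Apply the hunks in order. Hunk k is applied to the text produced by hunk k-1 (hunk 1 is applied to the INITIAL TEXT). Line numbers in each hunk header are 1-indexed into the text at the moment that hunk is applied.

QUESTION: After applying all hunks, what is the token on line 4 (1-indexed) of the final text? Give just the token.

Hunk 1: at line 1 remove [vfz,ahw,vjlua] add [oue,kvqbc,fezv] -> 7 lines: fex vzyz oue kvqbc fezv fppt aqg
Hunk 2: at line 3 remove [fezv] add [rufak] -> 7 lines: fex vzyz oue kvqbc rufak fppt aqg
Hunk 3: at line 3 remove [kvqbc,rufak,fppt] add [fce,ihsr,wanuu] -> 7 lines: fex vzyz oue fce ihsr wanuu aqg
Hunk 4: at line 4 remove [ihsr] add [wqi,xrn] -> 8 lines: fex vzyz oue fce wqi xrn wanuu aqg
Hunk 5: at line 5 remove [xrn,wanuu] add [xch,imk] -> 8 lines: fex vzyz oue fce wqi xch imk aqg
Hunk 6: at line 5 remove [xch,imk] add [twcvn,wxvn] -> 8 lines: fex vzyz oue fce wqi twcvn wxvn aqg
Final line 4: fce

Answer: fce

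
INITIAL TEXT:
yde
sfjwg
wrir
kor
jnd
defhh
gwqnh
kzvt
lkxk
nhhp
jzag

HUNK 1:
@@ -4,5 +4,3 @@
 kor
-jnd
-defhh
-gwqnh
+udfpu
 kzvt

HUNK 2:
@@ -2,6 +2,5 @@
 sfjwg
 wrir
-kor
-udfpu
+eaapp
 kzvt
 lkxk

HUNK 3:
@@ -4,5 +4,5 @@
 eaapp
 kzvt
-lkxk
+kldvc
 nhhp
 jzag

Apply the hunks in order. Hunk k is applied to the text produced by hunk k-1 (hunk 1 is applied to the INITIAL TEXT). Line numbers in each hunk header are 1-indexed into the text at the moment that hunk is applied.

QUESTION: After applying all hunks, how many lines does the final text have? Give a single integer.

Answer: 8

Derivation:
Hunk 1: at line 4 remove [jnd,defhh,gwqnh] add [udfpu] -> 9 lines: yde sfjwg wrir kor udfpu kzvt lkxk nhhp jzag
Hunk 2: at line 2 remove [kor,udfpu] add [eaapp] -> 8 lines: yde sfjwg wrir eaapp kzvt lkxk nhhp jzag
Hunk 3: at line 4 remove [lkxk] add [kldvc] -> 8 lines: yde sfjwg wrir eaapp kzvt kldvc nhhp jzag
Final line count: 8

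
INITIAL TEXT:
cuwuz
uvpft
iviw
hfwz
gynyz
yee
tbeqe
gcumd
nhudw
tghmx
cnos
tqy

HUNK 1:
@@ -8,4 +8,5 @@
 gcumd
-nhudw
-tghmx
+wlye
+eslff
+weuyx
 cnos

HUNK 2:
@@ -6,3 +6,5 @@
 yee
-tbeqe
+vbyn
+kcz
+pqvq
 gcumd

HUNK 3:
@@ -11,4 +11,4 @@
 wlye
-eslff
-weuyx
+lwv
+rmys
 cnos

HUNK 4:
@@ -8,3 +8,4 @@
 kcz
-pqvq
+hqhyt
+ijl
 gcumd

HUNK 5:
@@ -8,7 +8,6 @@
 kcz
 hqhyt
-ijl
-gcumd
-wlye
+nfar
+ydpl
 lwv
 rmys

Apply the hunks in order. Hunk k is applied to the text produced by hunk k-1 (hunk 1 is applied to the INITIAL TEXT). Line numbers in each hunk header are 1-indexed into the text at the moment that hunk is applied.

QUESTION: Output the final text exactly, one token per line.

Hunk 1: at line 8 remove [nhudw,tghmx] add [wlye,eslff,weuyx] -> 13 lines: cuwuz uvpft iviw hfwz gynyz yee tbeqe gcumd wlye eslff weuyx cnos tqy
Hunk 2: at line 6 remove [tbeqe] add [vbyn,kcz,pqvq] -> 15 lines: cuwuz uvpft iviw hfwz gynyz yee vbyn kcz pqvq gcumd wlye eslff weuyx cnos tqy
Hunk 3: at line 11 remove [eslff,weuyx] add [lwv,rmys] -> 15 lines: cuwuz uvpft iviw hfwz gynyz yee vbyn kcz pqvq gcumd wlye lwv rmys cnos tqy
Hunk 4: at line 8 remove [pqvq] add [hqhyt,ijl] -> 16 lines: cuwuz uvpft iviw hfwz gynyz yee vbyn kcz hqhyt ijl gcumd wlye lwv rmys cnos tqy
Hunk 5: at line 8 remove [ijl,gcumd,wlye] add [nfar,ydpl] -> 15 lines: cuwuz uvpft iviw hfwz gynyz yee vbyn kcz hqhyt nfar ydpl lwv rmys cnos tqy

Answer: cuwuz
uvpft
iviw
hfwz
gynyz
yee
vbyn
kcz
hqhyt
nfar
ydpl
lwv
rmys
cnos
tqy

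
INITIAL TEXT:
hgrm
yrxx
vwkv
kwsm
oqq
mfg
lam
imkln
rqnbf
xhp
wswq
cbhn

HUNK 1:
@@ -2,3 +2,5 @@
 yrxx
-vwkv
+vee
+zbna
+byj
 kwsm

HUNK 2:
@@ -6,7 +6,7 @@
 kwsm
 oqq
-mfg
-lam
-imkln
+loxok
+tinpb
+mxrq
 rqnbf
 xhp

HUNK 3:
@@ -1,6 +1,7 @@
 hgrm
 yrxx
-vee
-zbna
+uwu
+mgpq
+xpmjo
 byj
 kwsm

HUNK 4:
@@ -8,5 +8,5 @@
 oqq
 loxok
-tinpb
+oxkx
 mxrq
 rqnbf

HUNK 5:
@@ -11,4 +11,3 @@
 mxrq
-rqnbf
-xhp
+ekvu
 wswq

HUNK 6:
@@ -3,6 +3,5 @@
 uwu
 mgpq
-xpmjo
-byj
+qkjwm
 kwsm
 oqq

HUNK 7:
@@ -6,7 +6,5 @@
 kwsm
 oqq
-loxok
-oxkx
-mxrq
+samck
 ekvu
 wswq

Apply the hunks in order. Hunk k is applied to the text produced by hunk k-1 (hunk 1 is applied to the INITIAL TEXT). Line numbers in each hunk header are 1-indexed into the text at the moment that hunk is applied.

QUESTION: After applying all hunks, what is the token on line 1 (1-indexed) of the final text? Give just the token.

Hunk 1: at line 2 remove [vwkv] add [vee,zbna,byj] -> 14 lines: hgrm yrxx vee zbna byj kwsm oqq mfg lam imkln rqnbf xhp wswq cbhn
Hunk 2: at line 6 remove [mfg,lam,imkln] add [loxok,tinpb,mxrq] -> 14 lines: hgrm yrxx vee zbna byj kwsm oqq loxok tinpb mxrq rqnbf xhp wswq cbhn
Hunk 3: at line 1 remove [vee,zbna] add [uwu,mgpq,xpmjo] -> 15 lines: hgrm yrxx uwu mgpq xpmjo byj kwsm oqq loxok tinpb mxrq rqnbf xhp wswq cbhn
Hunk 4: at line 8 remove [tinpb] add [oxkx] -> 15 lines: hgrm yrxx uwu mgpq xpmjo byj kwsm oqq loxok oxkx mxrq rqnbf xhp wswq cbhn
Hunk 5: at line 11 remove [rqnbf,xhp] add [ekvu] -> 14 lines: hgrm yrxx uwu mgpq xpmjo byj kwsm oqq loxok oxkx mxrq ekvu wswq cbhn
Hunk 6: at line 3 remove [xpmjo,byj] add [qkjwm] -> 13 lines: hgrm yrxx uwu mgpq qkjwm kwsm oqq loxok oxkx mxrq ekvu wswq cbhn
Hunk 7: at line 6 remove [loxok,oxkx,mxrq] add [samck] -> 11 lines: hgrm yrxx uwu mgpq qkjwm kwsm oqq samck ekvu wswq cbhn
Final line 1: hgrm

Answer: hgrm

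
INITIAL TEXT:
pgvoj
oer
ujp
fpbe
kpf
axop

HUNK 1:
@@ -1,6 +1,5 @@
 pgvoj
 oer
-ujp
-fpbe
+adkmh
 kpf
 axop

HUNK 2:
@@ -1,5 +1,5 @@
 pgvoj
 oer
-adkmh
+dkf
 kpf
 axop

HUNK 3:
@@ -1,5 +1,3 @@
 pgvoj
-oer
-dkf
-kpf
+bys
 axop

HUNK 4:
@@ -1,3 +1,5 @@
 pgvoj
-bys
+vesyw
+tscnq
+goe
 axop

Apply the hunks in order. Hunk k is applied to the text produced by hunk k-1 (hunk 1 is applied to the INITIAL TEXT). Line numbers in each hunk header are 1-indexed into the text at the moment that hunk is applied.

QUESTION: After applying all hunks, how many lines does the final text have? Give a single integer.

Hunk 1: at line 1 remove [ujp,fpbe] add [adkmh] -> 5 lines: pgvoj oer adkmh kpf axop
Hunk 2: at line 1 remove [adkmh] add [dkf] -> 5 lines: pgvoj oer dkf kpf axop
Hunk 3: at line 1 remove [oer,dkf,kpf] add [bys] -> 3 lines: pgvoj bys axop
Hunk 4: at line 1 remove [bys] add [vesyw,tscnq,goe] -> 5 lines: pgvoj vesyw tscnq goe axop
Final line count: 5

Answer: 5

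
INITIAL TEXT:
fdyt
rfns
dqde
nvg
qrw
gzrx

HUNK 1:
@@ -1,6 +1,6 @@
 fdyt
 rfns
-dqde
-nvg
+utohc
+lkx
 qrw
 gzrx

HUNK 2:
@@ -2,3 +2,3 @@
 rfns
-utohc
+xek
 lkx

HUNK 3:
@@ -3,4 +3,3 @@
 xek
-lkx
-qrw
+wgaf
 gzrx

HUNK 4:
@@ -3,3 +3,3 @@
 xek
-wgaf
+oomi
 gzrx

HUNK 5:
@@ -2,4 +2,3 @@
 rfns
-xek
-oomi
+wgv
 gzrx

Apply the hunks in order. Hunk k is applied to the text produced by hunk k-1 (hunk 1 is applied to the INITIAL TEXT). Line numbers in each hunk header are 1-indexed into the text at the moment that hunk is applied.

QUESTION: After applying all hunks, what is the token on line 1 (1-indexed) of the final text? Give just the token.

Hunk 1: at line 1 remove [dqde,nvg] add [utohc,lkx] -> 6 lines: fdyt rfns utohc lkx qrw gzrx
Hunk 2: at line 2 remove [utohc] add [xek] -> 6 lines: fdyt rfns xek lkx qrw gzrx
Hunk 3: at line 3 remove [lkx,qrw] add [wgaf] -> 5 lines: fdyt rfns xek wgaf gzrx
Hunk 4: at line 3 remove [wgaf] add [oomi] -> 5 lines: fdyt rfns xek oomi gzrx
Hunk 5: at line 2 remove [xek,oomi] add [wgv] -> 4 lines: fdyt rfns wgv gzrx
Final line 1: fdyt

Answer: fdyt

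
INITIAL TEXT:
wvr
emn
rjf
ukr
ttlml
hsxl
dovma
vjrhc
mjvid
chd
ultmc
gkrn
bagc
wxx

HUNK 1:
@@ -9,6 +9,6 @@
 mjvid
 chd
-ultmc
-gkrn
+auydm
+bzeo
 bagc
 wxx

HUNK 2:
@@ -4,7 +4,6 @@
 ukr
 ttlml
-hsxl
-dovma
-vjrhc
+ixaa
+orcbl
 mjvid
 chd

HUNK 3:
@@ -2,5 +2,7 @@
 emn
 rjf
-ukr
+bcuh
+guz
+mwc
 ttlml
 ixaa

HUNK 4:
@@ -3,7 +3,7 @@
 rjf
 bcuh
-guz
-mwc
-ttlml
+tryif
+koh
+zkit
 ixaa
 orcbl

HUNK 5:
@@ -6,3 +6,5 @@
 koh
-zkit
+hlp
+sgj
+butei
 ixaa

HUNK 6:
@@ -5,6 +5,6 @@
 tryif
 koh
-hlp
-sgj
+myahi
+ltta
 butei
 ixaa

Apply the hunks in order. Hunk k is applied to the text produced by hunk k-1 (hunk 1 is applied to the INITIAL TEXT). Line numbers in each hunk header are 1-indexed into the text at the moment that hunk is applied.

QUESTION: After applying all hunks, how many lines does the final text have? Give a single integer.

Answer: 17

Derivation:
Hunk 1: at line 9 remove [ultmc,gkrn] add [auydm,bzeo] -> 14 lines: wvr emn rjf ukr ttlml hsxl dovma vjrhc mjvid chd auydm bzeo bagc wxx
Hunk 2: at line 4 remove [hsxl,dovma,vjrhc] add [ixaa,orcbl] -> 13 lines: wvr emn rjf ukr ttlml ixaa orcbl mjvid chd auydm bzeo bagc wxx
Hunk 3: at line 2 remove [ukr] add [bcuh,guz,mwc] -> 15 lines: wvr emn rjf bcuh guz mwc ttlml ixaa orcbl mjvid chd auydm bzeo bagc wxx
Hunk 4: at line 3 remove [guz,mwc,ttlml] add [tryif,koh,zkit] -> 15 lines: wvr emn rjf bcuh tryif koh zkit ixaa orcbl mjvid chd auydm bzeo bagc wxx
Hunk 5: at line 6 remove [zkit] add [hlp,sgj,butei] -> 17 lines: wvr emn rjf bcuh tryif koh hlp sgj butei ixaa orcbl mjvid chd auydm bzeo bagc wxx
Hunk 6: at line 5 remove [hlp,sgj] add [myahi,ltta] -> 17 lines: wvr emn rjf bcuh tryif koh myahi ltta butei ixaa orcbl mjvid chd auydm bzeo bagc wxx
Final line count: 17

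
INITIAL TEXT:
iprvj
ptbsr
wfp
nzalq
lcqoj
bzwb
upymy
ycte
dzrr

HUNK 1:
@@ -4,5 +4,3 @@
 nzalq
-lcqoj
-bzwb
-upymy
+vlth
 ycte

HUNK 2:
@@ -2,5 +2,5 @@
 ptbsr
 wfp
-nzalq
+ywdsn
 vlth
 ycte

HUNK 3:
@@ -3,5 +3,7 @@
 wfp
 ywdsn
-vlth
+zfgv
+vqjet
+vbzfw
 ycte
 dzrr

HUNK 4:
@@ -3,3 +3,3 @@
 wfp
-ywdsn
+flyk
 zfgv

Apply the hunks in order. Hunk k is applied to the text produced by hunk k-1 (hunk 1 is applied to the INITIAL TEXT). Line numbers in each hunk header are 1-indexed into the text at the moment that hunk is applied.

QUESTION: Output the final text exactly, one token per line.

Hunk 1: at line 4 remove [lcqoj,bzwb,upymy] add [vlth] -> 7 lines: iprvj ptbsr wfp nzalq vlth ycte dzrr
Hunk 2: at line 2 remove [nzalq] add [ywdsn] -> 7 lines: iprvj ptbsr wfp ywdsn vlth ycte dzrr
Hunk 3: at line 3 remove [vlth] add [zfgv,vqjet,vbzfw] -> 9 lines: iprvj ptbsr wfp ywdsn zfgv vqjet vbzfw ycte dzrr
Hunk 4: at line 3 remove [ywdsn] add [flyk] -> 9 lines: iprvj ptbsr wfp flyk zfgv vqjet vbzfw ycte dzrr

Answer: iprvj
ptbsr
wfp
flyk
zfgv
vqjet
vbzfw
ycte
dzrr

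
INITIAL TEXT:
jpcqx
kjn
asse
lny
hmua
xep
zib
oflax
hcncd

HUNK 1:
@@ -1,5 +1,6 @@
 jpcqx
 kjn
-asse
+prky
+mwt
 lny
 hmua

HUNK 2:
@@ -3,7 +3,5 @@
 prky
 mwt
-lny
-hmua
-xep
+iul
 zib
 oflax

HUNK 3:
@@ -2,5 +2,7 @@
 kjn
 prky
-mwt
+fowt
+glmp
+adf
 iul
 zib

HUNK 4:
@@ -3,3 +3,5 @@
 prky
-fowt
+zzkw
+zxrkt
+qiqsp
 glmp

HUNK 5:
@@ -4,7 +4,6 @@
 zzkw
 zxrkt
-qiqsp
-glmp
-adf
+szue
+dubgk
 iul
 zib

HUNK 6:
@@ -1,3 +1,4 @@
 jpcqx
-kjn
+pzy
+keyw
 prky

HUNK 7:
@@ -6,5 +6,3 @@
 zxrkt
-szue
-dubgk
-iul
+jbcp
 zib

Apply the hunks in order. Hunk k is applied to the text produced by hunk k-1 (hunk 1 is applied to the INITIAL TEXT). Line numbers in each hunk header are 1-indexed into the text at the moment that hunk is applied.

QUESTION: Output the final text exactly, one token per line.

Hunk 1: at line 1 remove [asse] add [prky,mwt] -> 10 lines: jpcqx kjn prky mwt lny hmua xep zib oflax hcncd
Hunk 2: at line 3 remove [lny,hmua,xep] add [iul] -> 8 lines: jpcqx kjn prky mwt iul zib oflax hcncd
Hunk 3: at line 2 remove [mwt] add [fowt,glmp,adf] -> 10 lines: jpcqx kjn prky fowt glmp adf iul zib oflax hcncd
Hunk 4: at line 3 remove [fowt] add [zzkw,zxrkt,qiqsp] -> 12 lines: jpcqx kjn prky zzkw zxrkt qiqsp glmp adf iul zib oflax hcncd
Hunk 5: at line 4 remove [qiqsp,glmp,adf] add [szue,dubgk] -> 11 lines: jpcqx kjn prky zzkw zxrkt szue dubgk iul zib oflax hcncd
Hunk 6: at line 1 remove [kjn] add [pzy,keyw] -> 12 lines: jpcqx pzy keyw prky zzkw zxrkt szue dubgk iul zib oflax hcncd
Hunk 7: at line 6 remove [szue,dubgk,iul] add [jbcp] -> 10 lines: jpcqx pzy keyw prky zzkw zxrkt jbcp zib oflax hcncd

Answer: jpcqx
pzy
keyw
prky
zzkw
zxrkt
jbcp
zib
oflax
hcncd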